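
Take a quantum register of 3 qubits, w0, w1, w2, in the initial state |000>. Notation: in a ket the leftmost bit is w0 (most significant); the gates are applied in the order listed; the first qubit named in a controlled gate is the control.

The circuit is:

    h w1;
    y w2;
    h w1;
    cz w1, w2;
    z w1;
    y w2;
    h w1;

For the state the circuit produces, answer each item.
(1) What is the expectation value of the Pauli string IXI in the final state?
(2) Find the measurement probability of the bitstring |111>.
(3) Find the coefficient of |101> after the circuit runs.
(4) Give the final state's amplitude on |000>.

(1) The expectation value of IXI is 1.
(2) A full measurement returns |111> with probability 0.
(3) The amplitude on |101> is 0.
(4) |000> carries amplitude sqrt(2)/2 in the final state.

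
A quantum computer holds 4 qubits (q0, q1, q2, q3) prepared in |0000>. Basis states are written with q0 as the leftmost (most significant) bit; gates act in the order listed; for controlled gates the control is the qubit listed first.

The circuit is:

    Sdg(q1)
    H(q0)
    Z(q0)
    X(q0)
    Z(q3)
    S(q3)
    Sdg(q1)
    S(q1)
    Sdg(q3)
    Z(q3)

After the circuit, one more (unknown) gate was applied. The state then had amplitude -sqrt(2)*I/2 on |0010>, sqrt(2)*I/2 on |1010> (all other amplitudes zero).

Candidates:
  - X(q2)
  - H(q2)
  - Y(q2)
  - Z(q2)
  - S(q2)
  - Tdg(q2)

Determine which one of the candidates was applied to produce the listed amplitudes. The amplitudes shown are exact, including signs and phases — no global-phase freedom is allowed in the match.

It was Y(q2) that produced the state shown.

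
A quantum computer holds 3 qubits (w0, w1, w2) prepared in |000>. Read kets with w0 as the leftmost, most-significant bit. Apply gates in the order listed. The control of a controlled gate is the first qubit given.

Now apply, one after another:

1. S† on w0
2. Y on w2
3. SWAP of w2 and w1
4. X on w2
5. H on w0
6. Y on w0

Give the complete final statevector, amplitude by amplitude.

The final amplitudes are sqrt(2)/2 on |011>, -sqrt(2)/2 on |111>, and 0 on every other basis state.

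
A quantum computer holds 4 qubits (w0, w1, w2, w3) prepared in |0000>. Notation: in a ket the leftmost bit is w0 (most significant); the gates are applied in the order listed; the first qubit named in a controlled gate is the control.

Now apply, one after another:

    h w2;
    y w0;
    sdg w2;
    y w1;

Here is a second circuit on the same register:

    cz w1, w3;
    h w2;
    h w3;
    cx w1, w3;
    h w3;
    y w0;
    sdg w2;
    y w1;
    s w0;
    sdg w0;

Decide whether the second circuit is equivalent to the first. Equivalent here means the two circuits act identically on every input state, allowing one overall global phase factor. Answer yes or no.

Yes: on every input state the two circuits agree up to one overall phase factor.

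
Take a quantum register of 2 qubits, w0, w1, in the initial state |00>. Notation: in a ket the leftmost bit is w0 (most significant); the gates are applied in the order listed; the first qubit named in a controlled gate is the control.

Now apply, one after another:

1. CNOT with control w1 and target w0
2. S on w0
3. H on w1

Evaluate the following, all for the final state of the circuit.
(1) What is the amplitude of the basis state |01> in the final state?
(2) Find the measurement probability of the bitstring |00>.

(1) The amplitude on |01> is sqrt(2)/2.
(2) Outcome |00> occurs with probability 1/2.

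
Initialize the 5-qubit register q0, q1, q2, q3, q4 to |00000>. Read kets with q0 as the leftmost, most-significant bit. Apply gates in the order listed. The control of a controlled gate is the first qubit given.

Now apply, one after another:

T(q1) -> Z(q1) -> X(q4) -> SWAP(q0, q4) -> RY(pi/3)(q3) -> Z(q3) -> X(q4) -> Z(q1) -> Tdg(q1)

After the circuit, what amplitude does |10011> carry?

The amplitude on |10011> is -1/2.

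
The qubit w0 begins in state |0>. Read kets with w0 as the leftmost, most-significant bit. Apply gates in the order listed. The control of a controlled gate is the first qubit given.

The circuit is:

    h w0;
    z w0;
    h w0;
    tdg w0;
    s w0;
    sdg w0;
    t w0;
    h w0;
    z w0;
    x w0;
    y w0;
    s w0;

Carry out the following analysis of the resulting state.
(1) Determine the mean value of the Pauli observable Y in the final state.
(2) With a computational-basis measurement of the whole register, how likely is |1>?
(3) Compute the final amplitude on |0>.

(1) The expectation value of Y is -1. Key observation: the block from step 2 through step 9 cancels to the identity and can be dropped.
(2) The probability of measuring |1> is 1/2.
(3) The amplitude on |0> is -sqrt(2)*I/2.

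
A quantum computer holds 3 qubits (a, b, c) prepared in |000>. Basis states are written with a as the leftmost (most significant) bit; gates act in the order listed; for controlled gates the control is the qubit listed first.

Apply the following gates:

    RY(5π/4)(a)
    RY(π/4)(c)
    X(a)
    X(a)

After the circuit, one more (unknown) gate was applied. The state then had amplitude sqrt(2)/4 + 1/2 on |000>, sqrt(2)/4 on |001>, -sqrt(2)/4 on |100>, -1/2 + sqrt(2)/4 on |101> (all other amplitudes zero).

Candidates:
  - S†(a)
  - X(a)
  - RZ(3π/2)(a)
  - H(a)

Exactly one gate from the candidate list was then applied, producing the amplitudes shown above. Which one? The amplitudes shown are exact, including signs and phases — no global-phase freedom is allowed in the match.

It was X(a) that produced the state shown.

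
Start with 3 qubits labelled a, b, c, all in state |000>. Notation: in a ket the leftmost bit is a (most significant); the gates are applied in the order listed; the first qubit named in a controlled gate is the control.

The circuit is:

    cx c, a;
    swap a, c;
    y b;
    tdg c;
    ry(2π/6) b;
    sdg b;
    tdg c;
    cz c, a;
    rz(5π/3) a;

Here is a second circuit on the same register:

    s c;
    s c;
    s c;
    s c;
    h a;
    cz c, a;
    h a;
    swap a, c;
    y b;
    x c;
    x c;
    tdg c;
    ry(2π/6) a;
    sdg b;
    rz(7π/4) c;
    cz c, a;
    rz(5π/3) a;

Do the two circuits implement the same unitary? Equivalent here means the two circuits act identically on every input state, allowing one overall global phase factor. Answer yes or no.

No: there is an input state on which the two circuits produce genuinely different outputs (not merely differing by a phase).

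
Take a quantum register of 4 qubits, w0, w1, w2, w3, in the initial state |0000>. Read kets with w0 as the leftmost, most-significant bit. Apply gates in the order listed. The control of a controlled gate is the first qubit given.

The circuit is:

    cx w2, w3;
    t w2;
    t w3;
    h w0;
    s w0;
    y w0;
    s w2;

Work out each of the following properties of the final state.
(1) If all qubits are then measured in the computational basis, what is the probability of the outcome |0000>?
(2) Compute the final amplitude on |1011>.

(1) A full measurement returns |0000> with probability 1/2.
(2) The final state's coefficient on |1011> equals 0.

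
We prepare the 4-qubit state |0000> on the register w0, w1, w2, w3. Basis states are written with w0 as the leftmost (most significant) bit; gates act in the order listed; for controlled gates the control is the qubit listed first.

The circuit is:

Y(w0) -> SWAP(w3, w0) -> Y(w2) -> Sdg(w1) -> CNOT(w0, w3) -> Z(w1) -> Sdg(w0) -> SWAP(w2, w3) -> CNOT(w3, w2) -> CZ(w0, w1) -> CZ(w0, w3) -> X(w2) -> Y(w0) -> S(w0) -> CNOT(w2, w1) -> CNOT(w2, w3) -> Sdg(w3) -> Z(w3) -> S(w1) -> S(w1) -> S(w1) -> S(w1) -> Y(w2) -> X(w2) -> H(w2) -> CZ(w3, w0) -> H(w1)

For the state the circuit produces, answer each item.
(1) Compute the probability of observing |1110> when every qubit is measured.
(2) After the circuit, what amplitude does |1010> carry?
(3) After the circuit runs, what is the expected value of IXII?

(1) A full measurement returns |1110> with probability 1/4. Key observation: steps 19-22 multiply out to the identity, so the circuit reduces to the remaining gates.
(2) |1010> carries amplitude I/2 in the final state.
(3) The expectation value of IXII is -1.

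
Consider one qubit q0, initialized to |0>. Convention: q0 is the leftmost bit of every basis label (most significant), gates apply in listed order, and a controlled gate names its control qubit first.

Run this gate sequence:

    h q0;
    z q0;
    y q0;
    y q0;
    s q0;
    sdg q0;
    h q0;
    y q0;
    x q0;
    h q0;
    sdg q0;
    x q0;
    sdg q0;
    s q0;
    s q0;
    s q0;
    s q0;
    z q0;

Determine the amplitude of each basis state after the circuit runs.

The final amplitudes are sqrt(2)/2 on |0>, sqrt(2)/2 on |1>. Key observation: the block from step 14 through step 17 cancels to the identity and can be dropped.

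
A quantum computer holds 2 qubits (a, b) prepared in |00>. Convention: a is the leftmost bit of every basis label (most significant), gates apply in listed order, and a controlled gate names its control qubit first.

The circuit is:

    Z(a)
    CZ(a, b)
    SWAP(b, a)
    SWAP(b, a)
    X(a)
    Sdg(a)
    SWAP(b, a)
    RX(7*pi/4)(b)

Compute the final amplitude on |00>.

The amplitude on |00> is -sqrt(2 - sqrt(2))/2. Key observation: the block from step 3 through step 4 cancels to the identity and can be dropped.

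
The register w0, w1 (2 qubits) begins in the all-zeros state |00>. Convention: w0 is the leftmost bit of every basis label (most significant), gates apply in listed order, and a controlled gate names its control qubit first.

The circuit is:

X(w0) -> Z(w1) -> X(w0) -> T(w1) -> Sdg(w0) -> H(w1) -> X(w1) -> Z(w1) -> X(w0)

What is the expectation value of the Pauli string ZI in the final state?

The observable ZI averages to -1.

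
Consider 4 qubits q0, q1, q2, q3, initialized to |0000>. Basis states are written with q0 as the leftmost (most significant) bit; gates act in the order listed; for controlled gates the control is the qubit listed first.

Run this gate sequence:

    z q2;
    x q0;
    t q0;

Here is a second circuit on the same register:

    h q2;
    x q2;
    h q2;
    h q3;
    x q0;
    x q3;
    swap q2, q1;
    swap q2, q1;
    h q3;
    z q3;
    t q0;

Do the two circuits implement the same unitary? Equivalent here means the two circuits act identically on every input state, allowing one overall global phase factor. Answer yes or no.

Yes, they are equivalent — the unitaries differ by at most a global phase.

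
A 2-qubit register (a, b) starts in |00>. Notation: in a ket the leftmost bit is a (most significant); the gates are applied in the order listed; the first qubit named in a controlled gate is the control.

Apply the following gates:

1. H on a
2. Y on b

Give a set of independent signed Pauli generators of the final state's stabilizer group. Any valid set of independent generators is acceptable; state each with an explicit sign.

The stabilizer group can be generated by +XI, -IZ, among other valid generating sets.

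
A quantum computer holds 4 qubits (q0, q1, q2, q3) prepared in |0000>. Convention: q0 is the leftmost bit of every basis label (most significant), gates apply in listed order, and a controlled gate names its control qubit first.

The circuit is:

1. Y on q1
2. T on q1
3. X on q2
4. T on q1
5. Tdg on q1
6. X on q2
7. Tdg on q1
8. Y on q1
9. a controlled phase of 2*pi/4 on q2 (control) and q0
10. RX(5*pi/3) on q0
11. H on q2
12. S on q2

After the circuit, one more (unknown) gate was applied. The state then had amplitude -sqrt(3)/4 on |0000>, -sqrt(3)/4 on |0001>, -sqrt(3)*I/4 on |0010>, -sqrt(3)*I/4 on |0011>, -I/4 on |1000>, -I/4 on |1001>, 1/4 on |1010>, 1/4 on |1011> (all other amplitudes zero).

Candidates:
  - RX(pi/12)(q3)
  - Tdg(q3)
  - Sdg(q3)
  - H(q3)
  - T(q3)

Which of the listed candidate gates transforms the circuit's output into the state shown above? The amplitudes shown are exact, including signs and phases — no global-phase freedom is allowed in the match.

The unique candidate consistent with the amplitudes is H(q3). Key observation: gates 1-8 undo each other exactly, leaving only the rest of the circuit to track.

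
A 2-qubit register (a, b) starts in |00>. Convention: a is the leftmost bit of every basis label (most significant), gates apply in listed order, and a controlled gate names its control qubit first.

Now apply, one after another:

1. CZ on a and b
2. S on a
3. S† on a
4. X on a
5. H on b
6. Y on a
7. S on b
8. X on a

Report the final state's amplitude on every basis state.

The resulting statevector has amplitude 0 on |00>, 0 on |01>, -sqrt(2)*I/2 on |10>, sqrt(2)/2 on |11>.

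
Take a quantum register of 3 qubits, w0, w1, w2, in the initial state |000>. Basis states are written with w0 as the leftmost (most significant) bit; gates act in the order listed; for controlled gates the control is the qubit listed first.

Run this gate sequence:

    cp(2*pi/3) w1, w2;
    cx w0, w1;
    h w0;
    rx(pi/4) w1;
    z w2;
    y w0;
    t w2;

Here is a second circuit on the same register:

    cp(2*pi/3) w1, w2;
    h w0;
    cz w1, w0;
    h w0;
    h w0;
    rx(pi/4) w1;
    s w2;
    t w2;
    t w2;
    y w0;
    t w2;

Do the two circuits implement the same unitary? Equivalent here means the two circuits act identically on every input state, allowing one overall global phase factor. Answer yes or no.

No, they are not equivalent — no single phase factor reconciles the two unitaries.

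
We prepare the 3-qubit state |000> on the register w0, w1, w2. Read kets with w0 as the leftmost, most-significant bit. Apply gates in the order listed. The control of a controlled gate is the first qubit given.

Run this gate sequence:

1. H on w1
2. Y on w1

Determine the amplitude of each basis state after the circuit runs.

The final amplitudes are -sqrt(2)*I/2 on |000>, sqrt(2)*I/2 on |010>, and 0 on every other basis state.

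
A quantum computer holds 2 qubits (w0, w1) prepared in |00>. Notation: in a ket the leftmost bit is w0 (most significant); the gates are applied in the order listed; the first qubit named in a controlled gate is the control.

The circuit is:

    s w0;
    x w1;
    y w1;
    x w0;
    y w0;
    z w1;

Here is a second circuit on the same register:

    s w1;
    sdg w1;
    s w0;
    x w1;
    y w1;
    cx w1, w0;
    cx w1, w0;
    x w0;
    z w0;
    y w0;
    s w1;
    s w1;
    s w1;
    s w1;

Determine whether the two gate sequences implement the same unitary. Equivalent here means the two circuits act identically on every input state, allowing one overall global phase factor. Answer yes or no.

No, they are not equivalent — no single phase factor reconciles the two unitaries.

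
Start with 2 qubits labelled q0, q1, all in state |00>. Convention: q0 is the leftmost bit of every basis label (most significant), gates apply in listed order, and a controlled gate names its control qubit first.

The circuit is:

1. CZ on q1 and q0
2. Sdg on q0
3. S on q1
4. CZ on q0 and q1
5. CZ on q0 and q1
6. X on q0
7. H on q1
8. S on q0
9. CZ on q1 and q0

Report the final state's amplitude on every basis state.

The final amplitudes are 0 on |00>, 0 on |01>, sqrt(2)*I/2 on |10>, -sqrt(2)*I/2 on |11>.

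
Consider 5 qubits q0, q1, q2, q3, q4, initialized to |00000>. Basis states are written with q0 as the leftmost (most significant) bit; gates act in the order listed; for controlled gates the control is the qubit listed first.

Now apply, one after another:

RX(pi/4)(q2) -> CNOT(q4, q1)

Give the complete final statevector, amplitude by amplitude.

The final amplitudes are sqrt(sqrt(2) + 2)/2 on |00000>, -I*sqrt(2 - sqrt(2))/2 on |00100>, and 0 on every other basis state.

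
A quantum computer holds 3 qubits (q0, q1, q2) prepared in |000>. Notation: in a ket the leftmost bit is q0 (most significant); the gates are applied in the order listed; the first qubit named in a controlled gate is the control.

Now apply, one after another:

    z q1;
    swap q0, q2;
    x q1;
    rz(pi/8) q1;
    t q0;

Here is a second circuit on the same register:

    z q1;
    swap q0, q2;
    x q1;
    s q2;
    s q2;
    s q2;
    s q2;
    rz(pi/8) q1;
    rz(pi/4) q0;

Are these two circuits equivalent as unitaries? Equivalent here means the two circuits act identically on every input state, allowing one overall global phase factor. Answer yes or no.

Yes — the two circuits implement the same unitary up to a global phase.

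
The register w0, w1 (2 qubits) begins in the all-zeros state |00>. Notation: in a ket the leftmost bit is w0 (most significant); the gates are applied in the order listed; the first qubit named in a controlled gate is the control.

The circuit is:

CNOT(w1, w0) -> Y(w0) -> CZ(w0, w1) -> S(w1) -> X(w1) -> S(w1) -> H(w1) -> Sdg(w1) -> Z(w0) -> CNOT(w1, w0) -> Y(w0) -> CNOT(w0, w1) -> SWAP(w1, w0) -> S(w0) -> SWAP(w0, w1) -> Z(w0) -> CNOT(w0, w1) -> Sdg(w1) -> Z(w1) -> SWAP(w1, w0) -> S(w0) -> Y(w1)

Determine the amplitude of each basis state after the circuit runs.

After the circuit, the state carries amplitude 0 on |00>, sqrt(2)/2 on |01>, sqrt(2)*I/2 on |10>, 0 on |11>.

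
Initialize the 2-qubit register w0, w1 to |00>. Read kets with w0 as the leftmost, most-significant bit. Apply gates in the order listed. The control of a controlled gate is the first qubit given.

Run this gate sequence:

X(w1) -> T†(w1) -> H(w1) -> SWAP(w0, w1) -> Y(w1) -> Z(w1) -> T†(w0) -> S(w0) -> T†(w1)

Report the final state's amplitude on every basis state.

The final amplitudes are 0 on |00>, -sqrt(2)/2 on |01>, 0 on |10>, sqrt(2)*exp(I*pi/4)/2 on |11>.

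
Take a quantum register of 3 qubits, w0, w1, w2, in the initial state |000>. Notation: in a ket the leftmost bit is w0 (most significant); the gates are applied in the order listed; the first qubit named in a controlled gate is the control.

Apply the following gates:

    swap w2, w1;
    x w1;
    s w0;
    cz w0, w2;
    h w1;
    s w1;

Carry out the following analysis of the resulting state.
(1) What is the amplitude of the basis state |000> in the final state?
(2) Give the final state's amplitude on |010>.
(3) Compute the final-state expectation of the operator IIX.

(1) |000> carries amplitude sqrt(2)/2 in the final state.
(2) The amplitude on |010> is -sqrt(2)*I/2.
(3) In the final state, IIX has expectation 0.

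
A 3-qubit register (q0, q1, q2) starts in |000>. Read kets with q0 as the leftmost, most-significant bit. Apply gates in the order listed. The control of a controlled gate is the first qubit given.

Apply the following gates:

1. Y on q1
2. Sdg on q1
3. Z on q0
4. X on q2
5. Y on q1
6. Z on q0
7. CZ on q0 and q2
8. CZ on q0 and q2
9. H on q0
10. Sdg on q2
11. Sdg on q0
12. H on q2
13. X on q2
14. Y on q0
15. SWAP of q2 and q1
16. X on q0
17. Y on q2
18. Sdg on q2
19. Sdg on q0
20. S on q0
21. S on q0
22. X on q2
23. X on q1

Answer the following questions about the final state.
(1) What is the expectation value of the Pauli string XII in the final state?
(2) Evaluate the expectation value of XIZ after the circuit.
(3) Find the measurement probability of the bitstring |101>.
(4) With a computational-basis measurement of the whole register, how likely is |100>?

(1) The expectation value of XII is -1.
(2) The expectation value of XIZ is -1.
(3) Outcome |101> occurs with probability 0.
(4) Outcome |100> occurs with probability 1/4.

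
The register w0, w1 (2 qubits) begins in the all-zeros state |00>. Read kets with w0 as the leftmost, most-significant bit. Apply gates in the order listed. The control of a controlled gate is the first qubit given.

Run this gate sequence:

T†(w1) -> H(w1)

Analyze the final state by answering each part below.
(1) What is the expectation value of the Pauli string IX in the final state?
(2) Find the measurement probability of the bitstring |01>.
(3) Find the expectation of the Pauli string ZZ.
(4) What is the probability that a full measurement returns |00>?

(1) The expectation value of IX is 1.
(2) A full measurement returns |01> with probability 1/2.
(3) The expectation value of ZZ is 0.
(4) The probability of measuring |00> is 1/2.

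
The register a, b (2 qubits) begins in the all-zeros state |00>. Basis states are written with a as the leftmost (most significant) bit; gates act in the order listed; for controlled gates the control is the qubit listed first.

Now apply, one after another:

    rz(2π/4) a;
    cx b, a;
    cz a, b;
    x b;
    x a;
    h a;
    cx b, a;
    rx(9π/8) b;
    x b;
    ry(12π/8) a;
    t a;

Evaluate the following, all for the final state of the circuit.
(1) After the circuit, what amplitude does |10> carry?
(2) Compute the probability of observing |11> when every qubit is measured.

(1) |10> carries amplitude cos(7*pi/16) in the final state.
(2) Outcome |11> occurs with probability sin(7*pi/16)**2.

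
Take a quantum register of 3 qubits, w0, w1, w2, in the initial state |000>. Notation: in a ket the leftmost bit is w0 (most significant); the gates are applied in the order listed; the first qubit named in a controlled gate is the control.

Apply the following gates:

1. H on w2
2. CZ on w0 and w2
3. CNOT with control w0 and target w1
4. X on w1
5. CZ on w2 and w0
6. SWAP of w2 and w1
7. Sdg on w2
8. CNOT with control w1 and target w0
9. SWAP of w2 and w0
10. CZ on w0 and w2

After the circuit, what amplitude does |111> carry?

The amplitude on |111> is sqrt(2)*I/2.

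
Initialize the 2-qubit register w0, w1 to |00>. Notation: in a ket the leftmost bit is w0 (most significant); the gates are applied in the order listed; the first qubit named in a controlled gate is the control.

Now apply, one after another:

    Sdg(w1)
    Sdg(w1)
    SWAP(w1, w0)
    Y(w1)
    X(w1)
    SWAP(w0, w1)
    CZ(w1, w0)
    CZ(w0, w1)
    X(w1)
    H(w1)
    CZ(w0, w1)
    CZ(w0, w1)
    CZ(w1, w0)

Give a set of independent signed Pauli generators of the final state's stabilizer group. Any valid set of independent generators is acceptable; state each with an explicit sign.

One valid set of independent stabilizer generators is -IX, +ZI (any independent generating set of the same group is equally correct).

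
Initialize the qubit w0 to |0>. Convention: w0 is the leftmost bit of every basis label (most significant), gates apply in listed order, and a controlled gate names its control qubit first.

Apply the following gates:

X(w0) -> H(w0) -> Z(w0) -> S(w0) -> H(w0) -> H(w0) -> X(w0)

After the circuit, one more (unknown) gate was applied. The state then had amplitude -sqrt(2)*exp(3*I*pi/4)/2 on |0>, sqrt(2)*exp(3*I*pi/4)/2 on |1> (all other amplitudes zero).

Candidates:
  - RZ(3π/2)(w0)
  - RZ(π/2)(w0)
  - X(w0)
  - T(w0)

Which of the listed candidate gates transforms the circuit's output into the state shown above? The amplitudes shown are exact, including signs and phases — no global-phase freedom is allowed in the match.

The unique candidate consistent with the amplitudes is RZ(3π/2)(w0).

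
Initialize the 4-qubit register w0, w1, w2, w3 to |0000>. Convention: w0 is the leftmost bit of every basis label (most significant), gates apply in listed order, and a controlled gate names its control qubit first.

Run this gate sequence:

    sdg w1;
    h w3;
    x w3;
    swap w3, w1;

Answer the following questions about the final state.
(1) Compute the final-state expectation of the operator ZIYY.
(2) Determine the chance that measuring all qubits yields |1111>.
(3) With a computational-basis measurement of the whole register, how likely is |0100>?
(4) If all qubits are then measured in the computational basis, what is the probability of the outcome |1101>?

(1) The expectation value of ZIYY is 0.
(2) Outcome |1111> occurs with probability 0.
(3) A full measurement returns |0100> with probability 1/2.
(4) Outcome |1101> occurs with probability 0.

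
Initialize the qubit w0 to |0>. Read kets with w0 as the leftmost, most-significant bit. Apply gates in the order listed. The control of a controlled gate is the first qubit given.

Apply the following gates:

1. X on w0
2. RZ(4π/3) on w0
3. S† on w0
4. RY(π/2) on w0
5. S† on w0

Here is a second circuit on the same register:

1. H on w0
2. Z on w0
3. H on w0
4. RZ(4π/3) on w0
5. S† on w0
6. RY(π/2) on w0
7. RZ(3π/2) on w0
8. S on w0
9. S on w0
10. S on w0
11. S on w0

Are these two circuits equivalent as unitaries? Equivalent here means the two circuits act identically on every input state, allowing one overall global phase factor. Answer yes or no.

Yes, they are equivalent — the unitaries differ by at most a global phase.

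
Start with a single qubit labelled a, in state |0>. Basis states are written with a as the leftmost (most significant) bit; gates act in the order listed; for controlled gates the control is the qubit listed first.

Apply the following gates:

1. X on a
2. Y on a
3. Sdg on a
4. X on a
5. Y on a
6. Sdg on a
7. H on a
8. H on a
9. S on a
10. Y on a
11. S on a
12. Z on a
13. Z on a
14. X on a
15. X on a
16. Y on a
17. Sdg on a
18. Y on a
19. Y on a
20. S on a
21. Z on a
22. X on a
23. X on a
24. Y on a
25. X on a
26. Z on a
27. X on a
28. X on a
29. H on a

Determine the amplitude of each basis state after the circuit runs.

After the circuit, the state carries amplitude sqrt(2)/2 on |0>, sqrt(2)/2 on |1>.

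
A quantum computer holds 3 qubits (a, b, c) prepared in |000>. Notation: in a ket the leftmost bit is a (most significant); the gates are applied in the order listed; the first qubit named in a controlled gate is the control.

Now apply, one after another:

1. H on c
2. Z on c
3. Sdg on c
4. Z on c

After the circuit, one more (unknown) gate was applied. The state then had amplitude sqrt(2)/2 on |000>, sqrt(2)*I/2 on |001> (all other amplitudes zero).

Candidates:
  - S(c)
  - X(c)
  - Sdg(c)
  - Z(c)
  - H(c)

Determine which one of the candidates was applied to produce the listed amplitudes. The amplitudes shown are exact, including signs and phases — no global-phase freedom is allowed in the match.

The unique candidate consistent with the amplitudes is Z(c).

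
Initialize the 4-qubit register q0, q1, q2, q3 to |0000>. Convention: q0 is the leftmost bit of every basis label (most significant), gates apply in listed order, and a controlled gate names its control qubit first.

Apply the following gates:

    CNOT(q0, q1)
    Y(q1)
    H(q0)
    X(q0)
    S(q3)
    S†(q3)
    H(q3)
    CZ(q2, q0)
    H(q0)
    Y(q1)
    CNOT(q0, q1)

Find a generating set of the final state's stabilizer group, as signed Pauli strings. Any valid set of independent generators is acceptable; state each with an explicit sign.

One valid set of independent stabilizer generators is +IIIX, +ZIII, +IZII, +IIZI (any independent generating set of the same group is equally correct).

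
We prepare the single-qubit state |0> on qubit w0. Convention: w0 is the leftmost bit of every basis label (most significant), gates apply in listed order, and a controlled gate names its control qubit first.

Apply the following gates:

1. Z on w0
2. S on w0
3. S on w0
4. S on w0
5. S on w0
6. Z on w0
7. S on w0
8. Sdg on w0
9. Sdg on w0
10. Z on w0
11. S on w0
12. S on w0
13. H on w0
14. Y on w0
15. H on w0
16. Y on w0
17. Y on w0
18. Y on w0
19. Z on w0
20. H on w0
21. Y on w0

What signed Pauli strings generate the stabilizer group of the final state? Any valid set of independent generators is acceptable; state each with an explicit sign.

One valid set of independent stabilizer generators is -X (any independent generating set of the same group is equally correct).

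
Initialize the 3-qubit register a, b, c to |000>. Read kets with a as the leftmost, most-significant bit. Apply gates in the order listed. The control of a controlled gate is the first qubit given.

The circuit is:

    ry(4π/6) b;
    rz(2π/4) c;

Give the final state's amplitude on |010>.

|010> carries amplitude -sqrt(3)*exp(3*I*pi/4)/2 in the final state.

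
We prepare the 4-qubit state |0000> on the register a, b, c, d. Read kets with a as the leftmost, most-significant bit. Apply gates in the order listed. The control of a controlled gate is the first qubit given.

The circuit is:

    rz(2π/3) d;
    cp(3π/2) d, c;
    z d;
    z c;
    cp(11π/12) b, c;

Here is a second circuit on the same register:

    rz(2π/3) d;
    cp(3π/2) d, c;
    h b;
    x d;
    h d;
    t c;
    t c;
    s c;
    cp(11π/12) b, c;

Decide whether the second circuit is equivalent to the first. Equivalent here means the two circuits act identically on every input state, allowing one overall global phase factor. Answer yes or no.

No — the two circuits implement different unitaries, even allowing a global phase.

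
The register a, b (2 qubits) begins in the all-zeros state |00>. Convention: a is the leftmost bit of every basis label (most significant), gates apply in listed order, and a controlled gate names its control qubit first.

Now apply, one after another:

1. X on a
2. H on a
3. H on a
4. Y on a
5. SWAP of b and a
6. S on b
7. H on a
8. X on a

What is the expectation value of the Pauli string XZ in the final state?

The observable XZ averages to 1.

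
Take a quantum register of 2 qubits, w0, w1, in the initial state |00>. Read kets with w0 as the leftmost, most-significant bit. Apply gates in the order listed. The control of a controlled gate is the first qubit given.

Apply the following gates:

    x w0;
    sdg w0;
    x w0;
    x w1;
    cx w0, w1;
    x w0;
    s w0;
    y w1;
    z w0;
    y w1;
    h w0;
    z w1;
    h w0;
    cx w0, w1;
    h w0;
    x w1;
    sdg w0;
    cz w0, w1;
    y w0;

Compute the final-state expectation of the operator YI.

The observable YI averages to -1.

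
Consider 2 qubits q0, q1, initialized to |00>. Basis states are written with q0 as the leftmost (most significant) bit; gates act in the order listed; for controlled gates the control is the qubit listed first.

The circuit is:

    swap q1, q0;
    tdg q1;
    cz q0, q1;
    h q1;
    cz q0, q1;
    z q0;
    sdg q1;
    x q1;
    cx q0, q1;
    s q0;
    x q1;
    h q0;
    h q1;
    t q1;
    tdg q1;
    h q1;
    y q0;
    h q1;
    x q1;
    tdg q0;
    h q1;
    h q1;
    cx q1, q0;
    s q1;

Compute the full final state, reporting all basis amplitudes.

The resulting statevector has amplitude sqrt(2)*(1 - I)/4 on |00>, sqrt(2)*(1 - I)*exp(3*I*pi/4)/4 on |01>, sqrt(2)*(1 - I)*exp(3*I*pi/4)/4 on |10>, sqrt(2)*(1 - I)/4 on |11>. Key observation: the block from step 13 through step 16 cancels to the identity and can be dropped.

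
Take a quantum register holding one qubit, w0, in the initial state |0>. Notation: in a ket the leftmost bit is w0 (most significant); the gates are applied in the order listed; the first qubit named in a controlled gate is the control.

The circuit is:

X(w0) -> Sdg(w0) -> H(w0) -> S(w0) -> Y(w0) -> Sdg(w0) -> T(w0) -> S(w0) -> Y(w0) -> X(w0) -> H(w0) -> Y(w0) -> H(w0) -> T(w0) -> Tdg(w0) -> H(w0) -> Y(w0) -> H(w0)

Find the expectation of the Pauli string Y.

In the final state, Y has expectation sqrt(2)/2.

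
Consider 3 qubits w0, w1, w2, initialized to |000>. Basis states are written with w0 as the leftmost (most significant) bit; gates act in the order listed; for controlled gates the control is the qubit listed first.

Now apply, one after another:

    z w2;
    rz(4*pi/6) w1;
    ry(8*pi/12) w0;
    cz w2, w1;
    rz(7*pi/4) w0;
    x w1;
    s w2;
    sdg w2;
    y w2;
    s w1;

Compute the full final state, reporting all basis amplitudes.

After the circuit, the state carries amplitude -exp(19*I*pi/24)/2 on |011>, -sqrt(3)*exp(13*I*pi/24)/2 on |111>, and 0 on every other basis state.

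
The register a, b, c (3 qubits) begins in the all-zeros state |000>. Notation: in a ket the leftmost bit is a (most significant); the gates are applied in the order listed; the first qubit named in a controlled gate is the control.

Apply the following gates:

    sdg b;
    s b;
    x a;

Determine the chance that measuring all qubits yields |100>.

The probability of measuring |100> is 1.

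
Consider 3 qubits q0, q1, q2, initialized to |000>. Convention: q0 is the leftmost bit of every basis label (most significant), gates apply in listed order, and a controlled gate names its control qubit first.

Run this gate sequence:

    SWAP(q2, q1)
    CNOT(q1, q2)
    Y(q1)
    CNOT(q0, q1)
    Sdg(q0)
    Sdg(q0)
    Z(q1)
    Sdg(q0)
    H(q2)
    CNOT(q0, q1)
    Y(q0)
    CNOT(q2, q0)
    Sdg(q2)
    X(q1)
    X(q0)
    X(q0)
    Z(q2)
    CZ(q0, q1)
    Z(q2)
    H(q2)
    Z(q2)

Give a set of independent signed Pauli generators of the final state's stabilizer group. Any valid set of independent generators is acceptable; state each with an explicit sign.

The final state is stabilized by the group generated by +YIZ, +ZIX, +IZI; other independent generating sets are equally valid. Key observation: steps 15-16 multiply out to the identity, so the circuit reduces to the remaining gates.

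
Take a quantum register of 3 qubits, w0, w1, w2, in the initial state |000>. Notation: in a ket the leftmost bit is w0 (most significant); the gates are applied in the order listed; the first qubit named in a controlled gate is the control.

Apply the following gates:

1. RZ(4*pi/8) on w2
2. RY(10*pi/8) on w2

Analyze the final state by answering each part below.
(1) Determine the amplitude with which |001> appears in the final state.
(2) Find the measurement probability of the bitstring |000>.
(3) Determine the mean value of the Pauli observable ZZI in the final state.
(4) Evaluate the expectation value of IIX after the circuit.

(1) |001> carries amplitude -sqrt(sqrt(2) + 2)*exp(3*I*pi/4)/2 in the final state.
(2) Outcome |000> occurs with probability 1/2 - sqrt(2)/4.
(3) The expectation value of ZZI is 1.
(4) In the final state, IIX has expectation -sqrt(2)/2.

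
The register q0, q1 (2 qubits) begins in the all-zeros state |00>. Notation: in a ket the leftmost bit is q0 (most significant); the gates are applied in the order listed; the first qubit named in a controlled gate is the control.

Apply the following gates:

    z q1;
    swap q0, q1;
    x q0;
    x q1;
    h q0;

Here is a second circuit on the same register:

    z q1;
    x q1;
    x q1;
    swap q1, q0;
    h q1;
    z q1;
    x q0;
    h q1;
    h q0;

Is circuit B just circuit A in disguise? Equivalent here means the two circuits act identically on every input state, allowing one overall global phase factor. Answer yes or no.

Yes — the two circuits implement the same unitary up to a global phase.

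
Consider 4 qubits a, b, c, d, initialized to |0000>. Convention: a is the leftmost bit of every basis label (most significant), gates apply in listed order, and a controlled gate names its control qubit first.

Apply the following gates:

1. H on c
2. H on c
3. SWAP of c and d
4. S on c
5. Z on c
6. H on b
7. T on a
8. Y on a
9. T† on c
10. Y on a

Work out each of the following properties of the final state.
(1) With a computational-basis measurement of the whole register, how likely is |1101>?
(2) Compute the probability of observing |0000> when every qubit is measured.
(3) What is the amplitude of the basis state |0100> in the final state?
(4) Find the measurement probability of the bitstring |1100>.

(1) A full measurement returns |1101> with probability 0. Key observation: steps 1-2 multiply out to the identity, so the circuit reduces to the remaining gates.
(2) Outcome |0000> occurs with probability 1/2.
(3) |0100> carries amplitude sqrt(2)/2 in the final state.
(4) A full measurement returns |1100> with probability 0.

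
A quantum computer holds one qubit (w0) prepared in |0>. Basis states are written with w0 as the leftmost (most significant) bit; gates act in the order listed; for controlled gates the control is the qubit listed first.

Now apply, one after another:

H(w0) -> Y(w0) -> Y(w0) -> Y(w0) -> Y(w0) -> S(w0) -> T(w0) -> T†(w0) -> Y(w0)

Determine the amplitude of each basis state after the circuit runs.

The resulting statevector has amplitude sqrt(2)/2 on |0>, sqrt(2)*I/2 on |1>. Key observation: the block from step 2 through step 5 cancels to the identity and can be dropped.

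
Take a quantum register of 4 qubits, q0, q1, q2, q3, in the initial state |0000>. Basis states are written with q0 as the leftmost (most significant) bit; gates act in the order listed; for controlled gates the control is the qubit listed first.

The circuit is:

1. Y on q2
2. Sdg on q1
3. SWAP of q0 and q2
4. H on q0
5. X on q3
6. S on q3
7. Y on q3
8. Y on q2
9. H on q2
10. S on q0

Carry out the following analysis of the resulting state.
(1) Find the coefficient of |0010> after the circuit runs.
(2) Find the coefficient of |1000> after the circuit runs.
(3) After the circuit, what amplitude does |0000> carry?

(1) |0010> carries amplitude 1/2 in the final state.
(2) |1000> carries amplitude I/2 in the final state.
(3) The final state's coefficient on |0000> equals -1/2.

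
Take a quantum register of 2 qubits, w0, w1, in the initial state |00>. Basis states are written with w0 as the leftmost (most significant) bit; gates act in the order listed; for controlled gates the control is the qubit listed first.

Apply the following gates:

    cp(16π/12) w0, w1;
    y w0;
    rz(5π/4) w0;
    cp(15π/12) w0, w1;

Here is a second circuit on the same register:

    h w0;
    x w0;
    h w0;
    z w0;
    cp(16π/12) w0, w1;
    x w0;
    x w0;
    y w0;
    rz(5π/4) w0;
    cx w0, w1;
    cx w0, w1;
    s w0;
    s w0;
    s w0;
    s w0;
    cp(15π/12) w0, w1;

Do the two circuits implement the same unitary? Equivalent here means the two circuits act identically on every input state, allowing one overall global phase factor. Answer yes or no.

Yes — the two circuits implement the same unitary up to a global phase.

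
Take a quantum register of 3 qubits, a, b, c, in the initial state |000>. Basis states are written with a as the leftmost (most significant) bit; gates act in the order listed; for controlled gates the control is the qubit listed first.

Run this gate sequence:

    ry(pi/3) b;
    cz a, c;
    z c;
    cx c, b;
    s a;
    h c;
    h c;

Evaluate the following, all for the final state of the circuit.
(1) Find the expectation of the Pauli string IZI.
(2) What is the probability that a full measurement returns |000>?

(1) The expectation value of IZI is 1/2.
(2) The probability of measuring |000> is 3/4.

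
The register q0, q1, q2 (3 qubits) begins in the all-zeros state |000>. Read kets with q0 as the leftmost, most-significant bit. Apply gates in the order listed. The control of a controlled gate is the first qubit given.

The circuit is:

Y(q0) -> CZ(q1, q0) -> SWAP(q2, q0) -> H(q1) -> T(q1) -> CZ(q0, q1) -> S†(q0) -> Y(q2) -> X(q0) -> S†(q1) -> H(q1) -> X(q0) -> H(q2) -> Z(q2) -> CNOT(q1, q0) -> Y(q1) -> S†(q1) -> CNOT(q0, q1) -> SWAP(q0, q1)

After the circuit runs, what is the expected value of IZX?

In the final state, IZX has expectation -sqrt(2)/2.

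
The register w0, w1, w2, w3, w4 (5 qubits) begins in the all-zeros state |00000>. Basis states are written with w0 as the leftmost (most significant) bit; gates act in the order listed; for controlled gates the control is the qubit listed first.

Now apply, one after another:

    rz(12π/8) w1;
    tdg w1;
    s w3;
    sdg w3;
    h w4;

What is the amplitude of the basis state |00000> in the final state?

The final state's coefficient on |00000> equals -sqrt(2)*exp(I*pi/4)/2. Key observation: steps 3-4 multiply out to the identity, so the circuit reduces to the remaining gates.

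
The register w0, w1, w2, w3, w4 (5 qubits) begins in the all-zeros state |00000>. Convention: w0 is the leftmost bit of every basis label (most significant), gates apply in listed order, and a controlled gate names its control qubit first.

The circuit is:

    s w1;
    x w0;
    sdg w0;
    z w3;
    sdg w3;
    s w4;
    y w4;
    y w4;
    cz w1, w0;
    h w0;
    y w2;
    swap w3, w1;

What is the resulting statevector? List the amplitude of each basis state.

After the circuit, the state carries amplitude sqrt(2)/2 on |00100>, -sqrt(2)/2 on |10100>, and 0 on every other basis state.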